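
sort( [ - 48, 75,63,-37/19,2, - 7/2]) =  [ -48,-7/2,-37/19,2,  63, 75]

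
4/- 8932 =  - 1/2233 = - 0.00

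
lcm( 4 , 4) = 4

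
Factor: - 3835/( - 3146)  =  2^(-1)*5^1*11^( - 2)*59^1 = 295/242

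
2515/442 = 2515/442= 5.69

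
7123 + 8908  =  16031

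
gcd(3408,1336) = 8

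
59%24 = 11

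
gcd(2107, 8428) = 2107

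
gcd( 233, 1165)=233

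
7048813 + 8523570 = 15572383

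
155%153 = 2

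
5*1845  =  9225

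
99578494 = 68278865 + 31299629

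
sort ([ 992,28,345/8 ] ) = [28,345/8,992]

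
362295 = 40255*9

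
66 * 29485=1946010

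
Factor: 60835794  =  2^1*3^1*29^1*127^1*2753^1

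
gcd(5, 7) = 1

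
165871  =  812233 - 646362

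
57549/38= 57549/38  =  1514.45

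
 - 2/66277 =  -2/66277 = -  0.00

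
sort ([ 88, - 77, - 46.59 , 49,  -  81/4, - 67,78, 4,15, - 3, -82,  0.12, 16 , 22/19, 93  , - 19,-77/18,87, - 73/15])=[ - 82,- 77, - 67, - 46.59 , - 81/4, - 19,- 73/15,-77/18,-3,0.12, 22/19 , 4 , 15, 16, 49,78, 87,  88,93]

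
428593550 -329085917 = 99507633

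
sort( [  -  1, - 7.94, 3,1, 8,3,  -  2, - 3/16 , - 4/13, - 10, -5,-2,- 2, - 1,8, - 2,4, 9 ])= [ - 10, - 7.94 , -5, - 2, - 2, -2,  -  2, - 1, - 1 , - 4/13, - 3/16, 1,  3, 3, 4 , 8,8,9]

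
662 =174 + 488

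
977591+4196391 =5173982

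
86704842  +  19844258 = 106549100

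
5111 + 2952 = 8063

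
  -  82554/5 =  - 82554/5  =  -16510.80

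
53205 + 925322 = 978527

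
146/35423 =146/35423 =0.00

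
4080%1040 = 960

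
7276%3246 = 784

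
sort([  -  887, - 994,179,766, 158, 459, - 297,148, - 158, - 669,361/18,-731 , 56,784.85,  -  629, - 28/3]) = [ - 994, - 887, - 731, - 669, - 629, - 297, - 158, - 28/3,  361/18,56, 148, 158, 179, 459,766, 784.85 ]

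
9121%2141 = 557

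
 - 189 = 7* (  -  27 ) 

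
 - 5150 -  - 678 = -4472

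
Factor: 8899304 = 2^3*1112413^1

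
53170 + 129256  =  182426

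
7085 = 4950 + 2135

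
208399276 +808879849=1017279125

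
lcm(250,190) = 4750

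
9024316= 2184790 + 6839526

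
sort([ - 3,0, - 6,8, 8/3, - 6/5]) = [ - 6, - 3,  -  6/5,0 , 8/3, 8 ]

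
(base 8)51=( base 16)29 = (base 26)1F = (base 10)41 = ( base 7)56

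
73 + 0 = 73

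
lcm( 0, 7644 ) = 0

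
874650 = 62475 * 14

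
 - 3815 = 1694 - 5509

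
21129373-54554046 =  - 33424673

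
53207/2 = 26603 +1/2 =26603.50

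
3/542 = 3/542 = 0.01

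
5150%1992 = 1166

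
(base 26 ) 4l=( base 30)45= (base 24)55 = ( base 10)125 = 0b1111101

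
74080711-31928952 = 42151759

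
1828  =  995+833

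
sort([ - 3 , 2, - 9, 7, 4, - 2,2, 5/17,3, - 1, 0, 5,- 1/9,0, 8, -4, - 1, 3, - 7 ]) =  [  -  9,  -  7, - 4, - 3 , - 2, - 1, -1,- 1/9,0, 0,5/17,2, 2,3, 3,4,5,  7,8]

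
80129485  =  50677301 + 29452184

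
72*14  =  1008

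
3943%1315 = 1313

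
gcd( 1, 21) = 1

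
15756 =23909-8153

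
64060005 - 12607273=51452732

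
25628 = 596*43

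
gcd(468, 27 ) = 9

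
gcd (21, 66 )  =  3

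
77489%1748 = 577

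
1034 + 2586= 3620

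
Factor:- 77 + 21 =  - 56 = - 2^3*7^1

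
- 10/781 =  - 10/781=- 0.01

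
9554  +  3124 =12678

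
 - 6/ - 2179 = 6/2179 = 0.00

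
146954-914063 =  - 767109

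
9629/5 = 1925 + 4/5 =1925.80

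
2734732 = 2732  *1001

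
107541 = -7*(  -  15363)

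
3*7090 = 21270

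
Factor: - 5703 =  - 3^1 * 1901^1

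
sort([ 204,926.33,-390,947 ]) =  [-390 , 204,926.33,947]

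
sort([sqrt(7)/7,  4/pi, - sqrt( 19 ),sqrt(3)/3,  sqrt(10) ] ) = [ - sqrt(19), sqrt(7) /7,  sqrt(3 )/3,4/pi,sqrt(10)]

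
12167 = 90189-78022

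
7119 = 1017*7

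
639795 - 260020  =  379775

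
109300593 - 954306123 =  - 845005530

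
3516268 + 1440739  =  4957007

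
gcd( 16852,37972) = 44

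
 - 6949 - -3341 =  - 3608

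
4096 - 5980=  - 1884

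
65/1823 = 65/1823   =  0.04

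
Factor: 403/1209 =3^(-1)=1/3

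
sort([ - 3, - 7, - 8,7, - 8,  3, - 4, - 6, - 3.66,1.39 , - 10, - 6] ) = [-10, - 8, - 8, - 7 , - 6,-6, - 4, - 3.66 , - 3,1.39  ,  3,  7]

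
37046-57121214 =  - 57084168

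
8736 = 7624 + 1112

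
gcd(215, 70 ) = 5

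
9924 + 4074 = 13998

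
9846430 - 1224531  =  8621899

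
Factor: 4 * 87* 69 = 2^2 * 3^2*23^1*29^1 = 24012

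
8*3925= 31400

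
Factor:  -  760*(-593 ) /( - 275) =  - 2^3 * 5^( - 1)*11^(-1 )*19^1* 593^1 = - 90136/55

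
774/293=774/293 = 2.64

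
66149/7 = 66149/7 =9449.86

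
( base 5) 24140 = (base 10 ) 1795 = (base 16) 703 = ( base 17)63a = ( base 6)12151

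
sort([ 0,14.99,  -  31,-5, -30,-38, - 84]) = [-84 , - 38, - 31,-30,-5 , 0, 14.99 ]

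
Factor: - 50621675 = - 5^2* 13^1*29^1* 41^1* 131^1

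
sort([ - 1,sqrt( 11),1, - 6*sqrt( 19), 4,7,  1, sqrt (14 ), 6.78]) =[ -6 *sqrt( 19 ),-1, 1,1 , sqrt( 11),  sqrt(14),  4,6.78 , 7 ]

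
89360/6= 14893 + 1/3 = 14893.33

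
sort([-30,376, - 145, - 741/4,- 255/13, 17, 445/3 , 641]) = [-741/4, - 145,-30 ,-255/13,17, 445/3, 376,641]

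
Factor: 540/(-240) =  - 2^ ( - 2)*3^2=   - 9/4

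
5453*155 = 845215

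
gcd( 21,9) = 3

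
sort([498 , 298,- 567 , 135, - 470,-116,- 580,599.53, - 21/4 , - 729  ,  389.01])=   [ - 729 , - 580, - 567, - 470,-116, - 21/4,135, 298 , 389.01,498,599.53 ]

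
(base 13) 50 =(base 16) 41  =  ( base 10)65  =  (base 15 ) 45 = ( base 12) 55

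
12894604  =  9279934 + 3614670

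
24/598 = 12/299 =0.04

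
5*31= 155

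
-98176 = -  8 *12272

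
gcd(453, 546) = 3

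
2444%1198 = 48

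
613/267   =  2+ 79/267= 2.30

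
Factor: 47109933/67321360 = 2^(  -  4)*3^2*5^( - 1 )*13^2*17^( - 1)*47^1*59^(-1 )*659^1*839^ ( - 1 )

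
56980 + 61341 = 118321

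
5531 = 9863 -4332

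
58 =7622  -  7564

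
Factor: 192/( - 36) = -2^4  *3^( -1 ) = - 16/3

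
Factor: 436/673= 2^2*109^1 * 673^( - 1) 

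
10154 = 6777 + 3377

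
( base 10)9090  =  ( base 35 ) 7EP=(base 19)1638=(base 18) 1a10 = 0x2382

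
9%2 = 1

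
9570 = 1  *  9570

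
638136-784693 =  - 146557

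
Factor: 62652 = 2^2*3^1*  23^1 *227^1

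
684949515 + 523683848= 1208633363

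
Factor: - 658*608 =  - 2^6 * 7^1*19^1 * 47^1=- 400064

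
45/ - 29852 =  - 1 + 29807/29852 = - 0.00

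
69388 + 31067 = 100455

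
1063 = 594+469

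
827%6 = 5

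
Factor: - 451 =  - 11^1*41^1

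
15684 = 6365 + 9319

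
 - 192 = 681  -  873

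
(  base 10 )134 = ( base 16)86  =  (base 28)4M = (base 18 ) 78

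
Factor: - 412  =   - 2^2*103^1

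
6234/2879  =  2+476/2879 = 2.17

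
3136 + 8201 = 11337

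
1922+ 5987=7909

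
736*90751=66792736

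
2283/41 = 55 + 28/41=   55.68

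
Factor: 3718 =2^1 * 11^1 * 13^2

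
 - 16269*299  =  -4864431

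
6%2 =0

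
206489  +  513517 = 720006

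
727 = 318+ 409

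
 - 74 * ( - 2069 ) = 153106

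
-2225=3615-5840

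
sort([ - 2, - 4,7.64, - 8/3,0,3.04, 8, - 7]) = [-7 , - 4 , - 8/3, - 2, 0,3.04 , 7.64, 8]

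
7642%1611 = 1198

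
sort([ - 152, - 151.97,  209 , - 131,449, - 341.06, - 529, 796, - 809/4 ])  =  [ - 529,-341.06, - 809/4 , - 152, - 151.97, - 131, 209,449,796]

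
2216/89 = 2216/89  =  24.90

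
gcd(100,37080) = 20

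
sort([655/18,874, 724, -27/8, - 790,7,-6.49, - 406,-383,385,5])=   [ - 790,  -  406, - 383, - 6.49 , - 27/8,5, 7, 655/18,385, 724 , 874 ]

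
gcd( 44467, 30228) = 1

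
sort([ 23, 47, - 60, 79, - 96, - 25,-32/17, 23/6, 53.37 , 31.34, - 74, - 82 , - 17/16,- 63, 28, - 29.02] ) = [ - 96, - 82, - 74, - 63 , - 60, - 29.02,  -  25, - 32/17,-17/16 , 23/6, 23, 28,31.34, 47, 53.37, 79] 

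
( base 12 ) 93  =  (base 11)a1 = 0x6f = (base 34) 39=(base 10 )111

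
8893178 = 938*9481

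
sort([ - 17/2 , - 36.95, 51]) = [  -  36.95 ,  -  17/2, 51] 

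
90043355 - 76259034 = 13784321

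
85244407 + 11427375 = 96671782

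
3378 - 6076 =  - 2698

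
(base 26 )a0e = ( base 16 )1a76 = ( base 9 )10256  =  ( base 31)71g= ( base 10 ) 6774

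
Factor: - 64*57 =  - 2^6 * 3^1*19^1= - 3648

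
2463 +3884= 6347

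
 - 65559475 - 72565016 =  - 138124491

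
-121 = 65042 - 65163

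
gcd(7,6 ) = 1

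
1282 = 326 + 956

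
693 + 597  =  1290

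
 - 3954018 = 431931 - 4385949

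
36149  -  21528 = 14621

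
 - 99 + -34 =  - 133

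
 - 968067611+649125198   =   -318942413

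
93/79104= 31/26368 = 0.00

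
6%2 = 0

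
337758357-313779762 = 23978595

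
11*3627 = 39897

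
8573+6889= 15462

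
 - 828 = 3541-4369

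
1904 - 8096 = -6192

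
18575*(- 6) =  - 111450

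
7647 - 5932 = 1715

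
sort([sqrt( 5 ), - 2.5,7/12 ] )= [ - 2.5 , 7/12,sqrt(5) ] 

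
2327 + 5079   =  7406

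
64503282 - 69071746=-4568464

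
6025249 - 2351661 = 3673588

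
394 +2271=2665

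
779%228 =95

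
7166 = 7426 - 260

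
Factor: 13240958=2^1*193^1*34303^1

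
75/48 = 1 + 9/16 = 1.56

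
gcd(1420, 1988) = 284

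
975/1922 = 975/1922=0.51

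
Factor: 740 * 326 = 2^3 * 5^1 * 37^1*163^1 = 241240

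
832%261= 49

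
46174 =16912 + 29262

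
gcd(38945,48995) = 5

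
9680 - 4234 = 5446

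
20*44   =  880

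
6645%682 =507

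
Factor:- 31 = -31^1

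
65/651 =65/651 = 0.10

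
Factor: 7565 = 5^1*17^1*89^1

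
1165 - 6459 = -5294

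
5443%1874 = 1695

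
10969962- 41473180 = -30503218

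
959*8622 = 8268498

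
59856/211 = 283 + 143/211 = 283.68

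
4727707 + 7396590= 12124297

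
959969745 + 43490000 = 1003459745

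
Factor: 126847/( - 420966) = - 18121/60138 = - 2^( - 1 )* 3^ ( - 2)*13^( - 1)*257^( - 1)*18121^1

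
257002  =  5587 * 46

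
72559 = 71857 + 702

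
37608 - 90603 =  - 52995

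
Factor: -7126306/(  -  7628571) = 2^1*3^(-2)*11^1*23^(  -  1)*137^(-1)*269^( -1 )*323923^1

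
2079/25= 2079/25 = 83.16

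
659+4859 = 5518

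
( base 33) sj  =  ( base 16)3AF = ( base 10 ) 943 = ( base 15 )42d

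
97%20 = 17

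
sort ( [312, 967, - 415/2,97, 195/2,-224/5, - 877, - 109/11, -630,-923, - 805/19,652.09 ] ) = [ - 923, - 877, - 630,-415/2,-224/5,-805/19 , - 109/11,97, 195/2, 312, 652.09,967 ] 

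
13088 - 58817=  - 45729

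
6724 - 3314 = 3410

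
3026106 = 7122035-4095929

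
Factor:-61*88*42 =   -  2^4*3^1*7^1*11^1*61^1 = - 225456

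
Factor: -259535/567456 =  - 2^(-5)*3^( - 1 )*5^1*23^ (-1)*257^( - 1 ) * 51907^1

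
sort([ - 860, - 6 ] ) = [-860, - 6 ]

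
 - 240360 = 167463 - 407823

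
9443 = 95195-85752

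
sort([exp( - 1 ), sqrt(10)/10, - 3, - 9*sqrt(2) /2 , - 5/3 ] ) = [ - 9*sqrt( 2)/2, -3, - 5/3,sqrt(10)/10,exp(-1) ] 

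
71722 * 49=3514378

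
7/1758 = 7/1758 = 0.00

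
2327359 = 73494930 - 71167571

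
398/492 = 199/246=0.81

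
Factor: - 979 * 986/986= -11^1*89^1= - 979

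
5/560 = 1/112 = 0.01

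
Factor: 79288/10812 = 22/3 = 2^1*3^( - 1 ) *11^1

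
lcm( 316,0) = 0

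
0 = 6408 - 6408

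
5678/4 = 1419  +  1/2  =  1419.50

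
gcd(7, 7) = 7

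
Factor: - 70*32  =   - 2^6 * 5^1*7^1 = - 2240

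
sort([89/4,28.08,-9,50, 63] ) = [  -  9, 89/4,28.08, 50, 63] 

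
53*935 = 49555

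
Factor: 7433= 7433^1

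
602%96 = 26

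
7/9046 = 7/9046 = 0.00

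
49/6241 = 49/6241 = 0.01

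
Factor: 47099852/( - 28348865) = - 2^2*5^( - 1)*2819^1 * 4177^1*5669773^(- 1)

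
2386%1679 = 707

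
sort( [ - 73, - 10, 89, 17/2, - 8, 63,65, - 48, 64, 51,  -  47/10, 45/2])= [ - 73, - 48, - 10, - 8, - 47/10, 17/2  ,  45/2,51,63, 64, 65, 89]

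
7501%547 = 390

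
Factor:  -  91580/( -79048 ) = 2^(-1)*5^1*19^1*41^( - 1)=95/82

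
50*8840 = 442000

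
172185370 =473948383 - 301763013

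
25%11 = 3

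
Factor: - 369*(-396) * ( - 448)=  -  2^8*3^4*7^1*11^1*41^1 = - 65463552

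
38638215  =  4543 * 8505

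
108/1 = 108=108.00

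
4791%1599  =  1593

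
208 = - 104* ( - 2 )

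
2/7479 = 2/7479 = 0.00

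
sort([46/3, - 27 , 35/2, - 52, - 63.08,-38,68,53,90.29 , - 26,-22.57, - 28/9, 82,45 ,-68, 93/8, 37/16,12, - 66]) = [  -  68, - 66, - 63.08, - 52, - 38,-27 , - 26, - 22.57, - 28/9,37/16,93/8, 12,46/3,  35/2, 45, 53, 68, 82,90.29] 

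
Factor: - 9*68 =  - 2^2*3^2*17^1 = -612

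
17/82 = 17/82 = 0.21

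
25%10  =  5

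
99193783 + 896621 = 100090404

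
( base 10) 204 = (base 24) 8C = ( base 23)8k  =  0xcc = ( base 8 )314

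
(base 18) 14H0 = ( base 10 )7434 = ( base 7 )30450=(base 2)1110100001010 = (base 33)6r9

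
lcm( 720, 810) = 6480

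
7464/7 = 7464/7 = 1066.29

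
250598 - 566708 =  - 316110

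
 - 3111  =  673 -3784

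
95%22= 7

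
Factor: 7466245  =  5^1*1493249^1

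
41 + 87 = 128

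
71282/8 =35641/4 =8910.25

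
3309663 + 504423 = 3814086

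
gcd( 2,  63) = 1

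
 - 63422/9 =- 7047 + 1/9 = - 7046.89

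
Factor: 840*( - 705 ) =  - 2^3*3^2 * 5^2 * 7^1*47^1 = - 592200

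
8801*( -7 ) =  - 61607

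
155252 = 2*77626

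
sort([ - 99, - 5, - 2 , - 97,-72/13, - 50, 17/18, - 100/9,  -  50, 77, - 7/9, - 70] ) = [ -99 , - 97,- 70,-50,-50,- 100/9, - 72/13, - 5, - 2,-7/9, 17/18,77 ] 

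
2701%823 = 232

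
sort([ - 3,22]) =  [-3, 22 ] 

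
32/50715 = 32/50715 = 0.00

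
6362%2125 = 2112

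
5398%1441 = 1075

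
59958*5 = 299790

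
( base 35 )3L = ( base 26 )4M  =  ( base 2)1111110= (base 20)66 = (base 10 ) 126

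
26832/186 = 4472/31  =  144.26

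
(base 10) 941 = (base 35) QV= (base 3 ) 1021212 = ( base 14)4B3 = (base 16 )3AD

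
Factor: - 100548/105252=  - 3^2*19^1*179^(-1)  =  - 171/179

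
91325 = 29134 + 62191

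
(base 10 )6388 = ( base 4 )1203310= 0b1100011110100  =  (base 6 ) 45324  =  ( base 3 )22202121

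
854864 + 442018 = 1296882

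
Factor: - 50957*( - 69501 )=3^1*23167^1*50957^1=3541562457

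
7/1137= 7/1137 = 0.01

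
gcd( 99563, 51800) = 1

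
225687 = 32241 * 7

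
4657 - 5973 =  - 1316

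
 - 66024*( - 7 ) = 462168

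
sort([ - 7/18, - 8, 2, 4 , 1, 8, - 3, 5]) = [ - 8, - 3, - 7/18, 1, 2 , 4, 5,8]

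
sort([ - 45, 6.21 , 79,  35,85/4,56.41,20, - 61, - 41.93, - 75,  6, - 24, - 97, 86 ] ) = [ - 97, - 75, - 61,-45,-41.93, - 24,6,6.21, 20, 85/4,35,56.41,79, 86 ] 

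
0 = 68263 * 0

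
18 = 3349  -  3331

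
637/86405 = 637/86405 = 0.01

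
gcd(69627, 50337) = 3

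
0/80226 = 0 = 0.00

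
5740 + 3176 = 8916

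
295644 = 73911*4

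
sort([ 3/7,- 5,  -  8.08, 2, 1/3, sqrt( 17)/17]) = [ - 8.08,-5, sqrt (17)/17, 1/3 , 3/7, 2]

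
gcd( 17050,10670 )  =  110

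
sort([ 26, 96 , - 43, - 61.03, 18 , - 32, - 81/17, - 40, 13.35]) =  [ - 61.03, - 43, - 40, - 32, - 81/17, 13.35,  18,26,96]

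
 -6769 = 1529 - 8298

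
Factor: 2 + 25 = 3^3 = 27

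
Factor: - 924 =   -  2^2 * 3^1 * 7^1* 11^1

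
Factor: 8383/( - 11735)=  - 5^ (-1) * 83^1*101^1 * 2347^( - 1 )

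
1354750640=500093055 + 854657585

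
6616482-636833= 5979649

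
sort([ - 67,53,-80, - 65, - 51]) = [ - 80, - 67 , - 65, - 51,53 ] 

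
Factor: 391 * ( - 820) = - 2^2 * 5^1 * 17^1 * 23^1* 41^1 = - 320620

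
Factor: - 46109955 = -3^1*5^1*37^1*251^1*331^1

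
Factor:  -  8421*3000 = -2^3*3^2*5^3*7^1*401^1 = - 25263000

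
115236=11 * 10476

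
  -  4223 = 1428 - 5651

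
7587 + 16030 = 23617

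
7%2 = 1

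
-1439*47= - 67633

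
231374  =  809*286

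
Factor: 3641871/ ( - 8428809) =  - 137^1*8861^1*2809603^( - 1) = - 1213957/2809603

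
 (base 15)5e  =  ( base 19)4D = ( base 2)1011001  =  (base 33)2n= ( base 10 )89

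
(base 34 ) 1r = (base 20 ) 31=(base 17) 3A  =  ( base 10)61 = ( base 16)3D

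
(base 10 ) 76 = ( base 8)114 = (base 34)28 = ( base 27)2M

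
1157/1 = 1157  =  1157.00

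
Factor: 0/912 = 0^1=0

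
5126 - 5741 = -615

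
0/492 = 0  =  0.00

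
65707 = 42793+22914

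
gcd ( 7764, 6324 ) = 12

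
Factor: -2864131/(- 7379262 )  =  2^( - 1 )*3^( - 4) * 11^(  -  1 ) *41^( - 1) * 101^( - 1 )*881^1*3251^1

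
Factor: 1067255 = 5^1*7^1*30493^1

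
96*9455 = 907680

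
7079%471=14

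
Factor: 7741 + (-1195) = 6546 = 2^1*3^1* 1091^1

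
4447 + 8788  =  13235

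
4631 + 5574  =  10205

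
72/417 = 24/139 = 0.17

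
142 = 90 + 52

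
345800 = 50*6916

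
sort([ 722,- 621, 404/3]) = [ - 621, 404/3,722 ]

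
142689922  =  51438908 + 91251014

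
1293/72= 431/24 = 17.96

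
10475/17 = 616 +3/17 = 616.18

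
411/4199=411/4199 = 0.10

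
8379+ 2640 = 11019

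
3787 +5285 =9072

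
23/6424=23/6424 = 0.00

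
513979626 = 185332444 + 328647182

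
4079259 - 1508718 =2570541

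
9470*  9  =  85230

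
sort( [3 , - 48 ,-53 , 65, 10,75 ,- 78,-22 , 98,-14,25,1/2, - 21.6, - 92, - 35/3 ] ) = [  -  92 , - 78 ,- 53, - 48, - 22, - 21.6, - 14 , - 35/3  ,  1/2,  3,10,  25, 65, 75 , 98]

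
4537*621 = 2817477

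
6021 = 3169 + 2852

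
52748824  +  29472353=82221177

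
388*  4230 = 1641240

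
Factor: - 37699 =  - 37699^1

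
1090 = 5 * 218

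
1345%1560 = 1345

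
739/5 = 739/5 = 147.80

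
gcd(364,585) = 13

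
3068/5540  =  767/1385 = 0.55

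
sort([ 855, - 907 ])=[ - 907, 855]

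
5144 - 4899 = 245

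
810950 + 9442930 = 10253880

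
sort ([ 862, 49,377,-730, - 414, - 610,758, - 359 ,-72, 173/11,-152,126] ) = [-730,-610  ,-414,-359,-152, - 72,173/11,49,  126, 377, 758 , 862 ] 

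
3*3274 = 9822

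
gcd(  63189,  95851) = 7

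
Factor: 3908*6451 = 2^2 * 977^1*6451^1 = 25210508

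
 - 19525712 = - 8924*2188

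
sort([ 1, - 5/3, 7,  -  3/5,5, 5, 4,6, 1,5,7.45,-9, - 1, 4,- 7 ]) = [- 9,  -  7, - 5/3, -1, - 3/5,1 , 1, 4,4, 5,5,5,6,7,7.45 ] 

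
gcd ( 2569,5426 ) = 1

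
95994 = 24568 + 71426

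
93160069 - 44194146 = 48965923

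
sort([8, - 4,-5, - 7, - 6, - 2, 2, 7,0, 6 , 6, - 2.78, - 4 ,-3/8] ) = [ - 7, - 6, - 5, - 4, - 4,-2.78,- 2, - 3/8, 0, 2, 6,6,7, 8 ] 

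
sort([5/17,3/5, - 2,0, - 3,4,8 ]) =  [ - 3, - 2,0,5/17,3/5, 4, 8]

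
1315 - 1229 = 86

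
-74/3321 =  - 74/3321 = -0.02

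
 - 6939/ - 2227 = 3  +  258/2227 = 3.12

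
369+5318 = 5687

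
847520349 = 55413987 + 792106362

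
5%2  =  1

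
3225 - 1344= 1881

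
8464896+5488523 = 13953419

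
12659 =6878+5781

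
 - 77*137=  -  10549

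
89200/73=89200/73 = 1221.92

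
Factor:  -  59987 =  - 223^1*269^1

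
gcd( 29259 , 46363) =1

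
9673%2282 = 545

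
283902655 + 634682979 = 918585634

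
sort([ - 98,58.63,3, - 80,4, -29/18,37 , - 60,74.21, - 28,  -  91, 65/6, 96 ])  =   [-98 , - 91, - 80, - 60,- 28, - 29/18, 3,4, 65/6, 37, 58.63,74.21, 96]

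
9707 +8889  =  18596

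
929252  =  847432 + 81820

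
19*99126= 1883394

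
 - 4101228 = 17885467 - 21986695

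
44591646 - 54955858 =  - 10364212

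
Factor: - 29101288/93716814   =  -2^2*3^( - 1 )*127^1*28643^1*15619469^(- 1)  =  - 14550644/46858407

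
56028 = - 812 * (  -  69)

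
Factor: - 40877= -41^1*997^1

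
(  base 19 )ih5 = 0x1AAA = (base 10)6826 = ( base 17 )16A9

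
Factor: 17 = 17^1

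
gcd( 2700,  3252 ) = 12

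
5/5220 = 1/1044=0.00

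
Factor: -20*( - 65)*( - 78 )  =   - 101400 = -2^3*3^1*5^2*13^2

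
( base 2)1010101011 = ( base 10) 683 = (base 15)308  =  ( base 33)KN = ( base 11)571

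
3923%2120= 1803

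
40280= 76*530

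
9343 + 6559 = 15902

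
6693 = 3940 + 2753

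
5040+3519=8559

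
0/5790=0 = 0.00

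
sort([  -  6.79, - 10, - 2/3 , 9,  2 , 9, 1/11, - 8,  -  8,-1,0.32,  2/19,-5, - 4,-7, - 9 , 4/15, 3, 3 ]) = [- 10, -9, - 8,-8,  -  7,  -  6.79,  -  5,-4, - 1,-2/3, 1/11, 2/19,4/15,0.32,2,3,  3, 9, 9 ]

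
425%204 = 17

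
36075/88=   409 + 83/88 = 409.94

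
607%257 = 93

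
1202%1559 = 1202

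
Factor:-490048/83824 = - 2^2*13^( - 1 )*19^1 = -76/13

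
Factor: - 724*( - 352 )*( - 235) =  - 59889280 = - 2^7 *5^1 * 11^1 * 47^1*181^1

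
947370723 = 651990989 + 295379734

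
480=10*48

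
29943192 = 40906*732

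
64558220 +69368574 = 133926794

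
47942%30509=17433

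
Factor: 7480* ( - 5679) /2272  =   - 2^( - 2)*3^2 * 5^1 * 11^1*17^1*71^( - 1)*631^1  =  -  5309865/284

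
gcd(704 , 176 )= 176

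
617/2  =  617/2 = 308.50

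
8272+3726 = 11998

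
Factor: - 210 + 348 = 138 = 2^1*3^1*23^1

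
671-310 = 361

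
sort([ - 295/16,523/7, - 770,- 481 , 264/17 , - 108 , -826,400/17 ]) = [ - 826,-770, - 481, - 108 , - 295/16 , 264/17, 400/17,523/7 ]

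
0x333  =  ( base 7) 2250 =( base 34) o3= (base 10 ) 819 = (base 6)3443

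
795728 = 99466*8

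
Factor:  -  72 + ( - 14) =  - 2^1*43^1 = -86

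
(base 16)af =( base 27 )6d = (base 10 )175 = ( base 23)7E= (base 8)257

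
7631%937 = 135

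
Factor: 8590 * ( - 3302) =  - 2^2*5^1*13^1 * 127^1*859^1 = - 28364180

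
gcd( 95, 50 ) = 5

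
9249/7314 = 1 + 645/2438 = 1.26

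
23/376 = 23/376 = 0.06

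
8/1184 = 1/148 = 0.01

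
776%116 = 80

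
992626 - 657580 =335046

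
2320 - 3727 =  - 1407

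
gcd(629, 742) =1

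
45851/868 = 52 + 715/868= 52.82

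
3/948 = 1/316  =  0.00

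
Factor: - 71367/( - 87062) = 2^( -1)*3^1*101^( - 1 )*431^( - 1 )*23789^1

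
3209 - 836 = 2373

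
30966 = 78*397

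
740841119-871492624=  - 130651505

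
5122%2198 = 726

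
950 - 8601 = - 7651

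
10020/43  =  10020/43 =233.02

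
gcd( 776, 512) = 8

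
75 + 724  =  799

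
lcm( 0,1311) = 0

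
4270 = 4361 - 91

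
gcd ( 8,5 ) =1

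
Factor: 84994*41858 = 2^2*7^1*13^1*467^1*20929^1 =3557678852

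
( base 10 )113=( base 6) 305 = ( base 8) 161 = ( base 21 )58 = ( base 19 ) 5I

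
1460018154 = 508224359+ 951793795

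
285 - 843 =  - 558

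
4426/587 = 4426/587 = 7.54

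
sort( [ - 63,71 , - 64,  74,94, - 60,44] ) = [ - 64,-63,  -  60,44,71,74, 94] 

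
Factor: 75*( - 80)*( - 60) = 2^6*3^2*5^4 = 360000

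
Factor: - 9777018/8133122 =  - 4888509/4066561 = -3^1 * 23^( - 1 )*97^1*107^1*157^1*176807^( - 1)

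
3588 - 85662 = - 82074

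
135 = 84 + 51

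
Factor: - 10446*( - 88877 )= 928409142 = 2^1*3^1 * 31^1*47^1*61^1*1741^1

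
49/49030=49/49030 = 0.00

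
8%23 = 8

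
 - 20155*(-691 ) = 13927105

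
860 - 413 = 447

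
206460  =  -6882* (-30 )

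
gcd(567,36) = 9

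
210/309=70/103 = 0.68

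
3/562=3/562 = 0.01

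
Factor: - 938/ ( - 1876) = 2^ ( - 1) = 1/2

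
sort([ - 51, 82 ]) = [ - 51, 82] 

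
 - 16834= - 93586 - - 76752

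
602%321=281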